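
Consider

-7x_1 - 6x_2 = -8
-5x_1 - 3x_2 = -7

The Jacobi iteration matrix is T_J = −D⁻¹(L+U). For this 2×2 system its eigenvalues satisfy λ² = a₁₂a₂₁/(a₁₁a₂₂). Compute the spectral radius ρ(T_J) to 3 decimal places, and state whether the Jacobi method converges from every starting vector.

a₁₂a₂₁/(a₁₁a₂₂) = (-6)·(-5) / ((-7)·(-3)) = 1.428571
ρ = √|1.428571| = √1.428571 = 1.195
ρ > 1, so Jacobi diverges

1.195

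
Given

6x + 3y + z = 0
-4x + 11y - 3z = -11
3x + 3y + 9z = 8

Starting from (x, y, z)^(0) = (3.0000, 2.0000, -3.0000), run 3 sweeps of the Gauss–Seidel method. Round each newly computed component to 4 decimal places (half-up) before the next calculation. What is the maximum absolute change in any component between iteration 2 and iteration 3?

0.7011

Iteration 1:
  x = (0 - (3)·2.0000 - (1)·-3.0000) / (6) = -0.5000
  y = (-11 - (-4)·-0.5000 - (-3)·-3.0000) / (11) = -2.0000
  z = (8 - (3)·-0.5000 - (3)·-2.0000) / (9) = 1.7222
Iteration 2:
  x = (0 - (3)·-2.0000 - (1)·1.7222) / (6) = 0.7130
  y = (-11 - (-4)·0.7130 - (-3)·1.7222) / (11) = -0.2710
  z = (8 - (3)·0.7130 - (3)·-0.2710) / (9) = 0.7416
Iteration 3:
  x = (0 - (3)·-0.2710 - (1)·0.7416) / (6) = 0.0119
  y = (-11 - (-4)·0.0119 - (-3)·0.7416) / (11) = -0.7934
  z = (8 - (3)·0.0119 - (3)·-0.7934) / (9) = 1.1494
Change: (-0.7011, -0.5224, 0.4078) → max |·| = 0.7011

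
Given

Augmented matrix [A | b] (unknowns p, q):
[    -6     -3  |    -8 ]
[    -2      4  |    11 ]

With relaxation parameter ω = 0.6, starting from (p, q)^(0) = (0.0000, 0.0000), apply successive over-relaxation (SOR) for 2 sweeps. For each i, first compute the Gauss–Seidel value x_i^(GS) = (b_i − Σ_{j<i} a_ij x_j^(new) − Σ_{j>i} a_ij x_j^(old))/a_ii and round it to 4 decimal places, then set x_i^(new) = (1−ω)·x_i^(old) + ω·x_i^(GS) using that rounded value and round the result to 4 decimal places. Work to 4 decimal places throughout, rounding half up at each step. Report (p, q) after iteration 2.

Iteration 1:
  p: GS value = (-8 - (-3)·0.0000) / (-6) = 1.3333;  p ← (1−ω)·0.0000 + ω·1.3333 = 0.8000
  q: GS value = (11 - (-2)·0.8000) / (4) = 3.1500;  q ← (1−ω)·0.0000 + ω·3.1500 = 1.8900
Iteration 2:
  p: GS value = (-8 - (-3)·1.8900) / (-6) = 0.3883;  p ← (1−ω)·0.8000 + ω·0.3883 = 0.5530
  q: GS value = (11 - (-2)·0.5530) / (4) = 3.0265;  q ← (1−ω)·1.8900 + ω·3.0265 = 2.5719

(0.5530, 2.5719)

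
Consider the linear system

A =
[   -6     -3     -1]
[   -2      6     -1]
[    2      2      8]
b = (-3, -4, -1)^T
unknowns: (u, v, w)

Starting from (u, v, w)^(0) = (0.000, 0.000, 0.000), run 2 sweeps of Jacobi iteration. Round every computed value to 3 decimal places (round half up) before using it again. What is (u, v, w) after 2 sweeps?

(0.854, -0.521, -0.083)

Iteration 1:
  u = (-3 - (-3)·0.000 - (-1)·0.000) / (-6) = 0.500
  v = (-4 - (-2)·0.000 - (-1)·0.000) / (6) = -0.667
  w = (-1 - (2)·0.000 - (2)·0.000) / (8) = -0.125
Iteration 2:
  u = (-3 - (-3)·-0.667 - (-1)·-0.125) / (-6) = 0.854
  v = (-4 - (-2)·0.500 - (-1)·-0.125) / (6) = -0.521
  w = (-1 - (2)·0.500 - (2)·-0.667) / (8) = -0.083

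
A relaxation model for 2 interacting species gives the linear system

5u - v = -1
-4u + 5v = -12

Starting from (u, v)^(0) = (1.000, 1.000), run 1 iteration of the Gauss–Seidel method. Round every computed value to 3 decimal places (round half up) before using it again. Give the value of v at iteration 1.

-2.400

Iteration 1:
  u = (-1 - (-1)·1.000) / (5) = 0.000
  v = (-12 - (-4)·0.000) / (5) = -2.400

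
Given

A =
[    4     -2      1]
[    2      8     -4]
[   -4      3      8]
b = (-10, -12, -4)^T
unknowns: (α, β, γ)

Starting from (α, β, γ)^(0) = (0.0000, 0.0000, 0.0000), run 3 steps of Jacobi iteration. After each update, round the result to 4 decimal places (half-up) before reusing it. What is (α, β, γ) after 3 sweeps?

Iteration 1:
  α = (-10 - (-2)·0.0000 - (1)·0.0000) / (4) = -2.5000
  β = (-12 - (2)·0.0000 - (-4)·0.0000) / (8) = -1.5000
  γ = (-4 - (-4)·0.0000 - (3)·0.0000) / (8) = -0.5000
Iteration 2:
  α = (-10 - (-2)·-1.5000 - (1)·-0.5000) / (4) = -3.1250
  β = (-12 - (2)·-2.5000 - (-4)·-0.5000) / (8) = -1.1250
  γ = (-4 - (-4)·-2.5000 - (3)·-1.5000) / (8) = -1.1875
Iteration 3:
  α = (-10 - (-2)·-1.1250 - (1)·-1.1875) / (4) = -2.7656
  β = (-12 - (2)·-3.1250 - (-4)·-1.1875) / (8) = -1.3125
  γ = (-4 - (-4)·-3.1250 - (3)·-1.1250) / (8) = -1.6406

(-2.7656, -1.3125, -1.6406)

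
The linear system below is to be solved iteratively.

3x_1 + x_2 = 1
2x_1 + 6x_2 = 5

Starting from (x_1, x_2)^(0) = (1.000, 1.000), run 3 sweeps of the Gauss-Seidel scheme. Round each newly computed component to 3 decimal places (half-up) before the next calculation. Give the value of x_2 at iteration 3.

Iteration 1:
  x_1 = (1 - (1)·1.000) / (3) = 0.000
  x_2 = (5 - (2)·0.000) / (6) = 0.833
Iteration 2:
  x_1 = (1 - (1)·0.833) / (3) = 0.056
  x_2 = (5 - (2)·0.056) / (6) = 0.815
Iteration 3:
  x_1 = (1 - (1)·0.815) / (3) = 0.062
  x_2 = (5 - (2)·0.062) / (6) = 0.813

0.813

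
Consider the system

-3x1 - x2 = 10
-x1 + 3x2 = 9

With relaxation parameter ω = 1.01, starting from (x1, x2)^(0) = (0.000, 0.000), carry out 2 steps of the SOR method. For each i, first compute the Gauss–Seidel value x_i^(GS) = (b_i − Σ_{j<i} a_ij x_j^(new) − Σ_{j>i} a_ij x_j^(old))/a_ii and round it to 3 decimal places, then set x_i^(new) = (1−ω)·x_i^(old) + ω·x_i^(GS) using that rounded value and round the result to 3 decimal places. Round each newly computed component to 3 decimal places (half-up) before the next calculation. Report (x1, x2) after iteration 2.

(-3.972, 1.674)

Iteration 1:
  x1: GS value = (10 - (-1)·0.000) / (-3) = -3.333;  x1 ← (1−ω)·0.000 + ω·-3.333 = -3.366
  x2: GS value = (9 - (-1)·-3.366) / (3) = 1.878;  x2 ← (1−ω)·0.000 + ω·1.878 = 1.897
Iteration 2:
  x1: GS value = (10 - (-1)·1.897) / (-3) = -3.966;  x1 ← (1−ω)·-3.366 + ω·-3.966 = -3.972
  x2: GS value = (9 - (-1)·-3.972) / (3) = 1.676;  x2 ← (1−ω)·1.897 + ω·1.676 = 1.674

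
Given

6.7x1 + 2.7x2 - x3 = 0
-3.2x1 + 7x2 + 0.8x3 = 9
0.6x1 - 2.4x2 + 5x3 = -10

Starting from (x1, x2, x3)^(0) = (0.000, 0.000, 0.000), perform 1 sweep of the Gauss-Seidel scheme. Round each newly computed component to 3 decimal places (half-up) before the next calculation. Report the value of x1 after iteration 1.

Iteration 1:
  x1 = (0 - (2.7)·0.000 - (-1)·0.000) / (6.7) = 0.000
  x2 = (9 - (-3.2)·0.000 - (0.8)·0.000) / (7) = 1.286
  x3 = (-10 - (0.6)·0.000 - (-2.4)·1.286) / (5) = -1.383

0.000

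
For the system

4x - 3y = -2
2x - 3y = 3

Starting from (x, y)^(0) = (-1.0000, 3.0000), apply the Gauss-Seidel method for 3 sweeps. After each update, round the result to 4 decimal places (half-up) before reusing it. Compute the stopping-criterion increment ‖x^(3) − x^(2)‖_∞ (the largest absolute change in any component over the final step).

Iteration 1:
  x = (-2 - (-3)·3.0000) / (4) = 1.7500
  y = (3 - (2)·1.7500) / (-3) = 0.1667
Iteration 2:
  x = (-2 - (-3)·0.1667) / (4) = -0.3750
  y = (3 - (2)·-0.3750) / (-3) = -1.2500
Iteration 3:
  x = (-2 - (-3)·-1.2500) / (4) = -1.4375
  y = (3 - (2)·-1.4375) / (-3) = -1.9583
Change: (-1.0625, -0.7083) → max |·| = 1.0625

1.0625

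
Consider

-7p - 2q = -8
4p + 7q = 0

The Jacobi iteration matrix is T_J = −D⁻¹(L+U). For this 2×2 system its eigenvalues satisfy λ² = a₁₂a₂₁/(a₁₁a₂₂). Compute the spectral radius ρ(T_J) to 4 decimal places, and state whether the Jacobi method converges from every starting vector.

0.4041

a₁₂a₂₁/(a₁₁a₂₂) = (-2)·(4) / ((-7)·(7)) = 0.163265
ρ = √|0.163265| = √0.163265 = 0.4041
ρ < 1, so Jacobi converges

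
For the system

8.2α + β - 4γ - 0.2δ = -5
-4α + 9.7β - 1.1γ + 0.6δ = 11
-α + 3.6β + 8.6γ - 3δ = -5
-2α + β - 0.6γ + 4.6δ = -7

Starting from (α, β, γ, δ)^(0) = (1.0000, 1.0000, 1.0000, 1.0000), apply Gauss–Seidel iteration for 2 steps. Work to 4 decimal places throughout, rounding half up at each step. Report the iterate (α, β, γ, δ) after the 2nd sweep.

(-1.1403, 0.7031, -1.6881, -2.3906)

Iteration 1:
  α = (-5 - (1)·1.0000 - (-4)·1.0000 - (-0.2)·1.0000) / (8.2) = -0.2195
  β = (11 - (-4)·-0.2195 - (-1.1)·1.0000 - (0.6)·1.0000) / (9.7) = 1.0951
  γ = (-5 - (-1)·-0.2195 - (3.6)·1.0951 - (-3)·1.0000) / (8.6) = -0.7165
  δ = (-7 - (-2)·-0.2195 - (1)·1.0951 - (-0.6)·-0.7165) / (4.6) = -1.9487
Iteration 2:
  α = (-5 - (1)·1.0951 - (-4)·-0.7165 - (-0.2)·-1.9487) / (8.2) = -1.1403
  β = (11 - (-4)·-1.1403 - (-1.1)·-0.7165 - (0.6)·-1.9487) / (9.7) = 0.7031
  γ = (-5 - (-1)·-1.1403 - (3.6)·0.7031 - (-3)·-1.9487) / (8.6) = -1.6881
  δ = (-7 - (-2)·-1.1403 - (1)·0.7031 - (-0.6)·-1.6881) / (4.6) = -2.3906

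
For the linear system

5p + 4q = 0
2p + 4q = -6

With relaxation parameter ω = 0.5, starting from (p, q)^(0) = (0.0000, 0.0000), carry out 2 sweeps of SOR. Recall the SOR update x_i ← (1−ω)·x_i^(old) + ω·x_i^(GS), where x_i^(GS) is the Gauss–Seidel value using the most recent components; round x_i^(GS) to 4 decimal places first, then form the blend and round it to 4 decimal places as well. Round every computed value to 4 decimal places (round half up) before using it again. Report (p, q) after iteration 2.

Iteration 1:
  p: GS value = (0 - (4)·0.0000) / (5) = 0.0000;  p ← (1−ω)·0.0000 + ω·0.0000 = 0.0000
  q: GS value = (-6 - (2)·0.0000) / (4) = -1.5000;  q ← (1−ω)·0.0000 + ω·-1.5000 = -0.7500
Iteration 2:
  p: GS value = (0 - (4)·-0.7500) / (5) = 0.6000;  p ← (1−ω)·0.0000 + ω·0.6000 = 0.3000
  q: GS value = (-6 - (2)·0.3000) / (4) = -1.6500;  q ← (1−ω)·-0.7500 + ω·-1.6500 = -1.2000

(0.3000, -1.2000)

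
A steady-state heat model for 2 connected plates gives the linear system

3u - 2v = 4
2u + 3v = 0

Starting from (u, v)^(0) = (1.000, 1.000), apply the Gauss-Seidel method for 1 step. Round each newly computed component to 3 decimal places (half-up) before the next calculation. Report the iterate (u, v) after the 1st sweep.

Iteration 1:
  u = (4 - (-2)·1.000) / (3) = 2.000
  v = (0 - (2)·2.000) / (3) = -1.333

(2.000, -1.333)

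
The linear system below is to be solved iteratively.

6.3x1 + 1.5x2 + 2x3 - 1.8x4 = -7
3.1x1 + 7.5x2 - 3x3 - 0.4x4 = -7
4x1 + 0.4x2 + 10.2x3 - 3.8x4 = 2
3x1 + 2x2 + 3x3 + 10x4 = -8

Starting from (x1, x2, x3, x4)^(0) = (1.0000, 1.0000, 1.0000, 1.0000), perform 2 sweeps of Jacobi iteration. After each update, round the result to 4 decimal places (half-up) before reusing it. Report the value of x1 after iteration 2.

-1.3992

Iteration 1:
  x1 = (-7 - (1.5)·1.0000 - (2)·1.0000 - (-1.8)·1.0000) / (6.3) = -1.3810
  x2 = (-7 - (3.1)·1.0000 - (-3)·1.0000 - (-0.4)·1.0000) / (7.5) = -0.8933
  x3 = (2 - (4)·1.0000 - (0.4)·1.0000 - (-3.8)·1.0000) / (10.2) = 0.1373
  x4 = (-8 - (3)·1.0000 - (2)·1.0000 - (3)·1.0000) / (10) = -1.6000
Iteration 2:
  x1 = (-7 - (1.5)·-0.8933 - (2)·0.1373 - (-1.8)·-1.6000) / (6.3) = -1.3992
  x2 = (-7 - (3.1)·-1.3810 - (-3)·0.1373 - (-0.4)·-1.6000) / (7.5) = -0.3929
  x3 = (2 - (4)·-1.3810 - (0.4)·-0.8933 - (-3.8)·-1.6000) / (10.2) = 0.1766
  x4 = (-8 - (3)·-1.3810 - (2)·-0.8933 - (3)·0.1373) / (10) = -0.2482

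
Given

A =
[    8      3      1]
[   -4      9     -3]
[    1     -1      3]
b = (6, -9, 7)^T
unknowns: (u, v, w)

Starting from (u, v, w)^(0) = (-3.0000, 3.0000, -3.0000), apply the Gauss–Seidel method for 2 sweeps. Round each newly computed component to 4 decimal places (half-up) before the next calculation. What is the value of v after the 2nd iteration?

Iteration 1:
  u = (6 - (3)·3.0000 - (1)·-3.0000) / (8) = 0.0000
  v = (-9 - (-4)·0.0000 - (-3)·-3.0000) / (9) = -2.0000
  w = (7 - (1)·0.0000 - (-1)·-2.0000) / (3) = 1.6667
Iteration 2:
  u = (6 - (3)·-2.0000 - (1)·1.6667) / (8) = 1.2917
  v = (-9 - (-4)·1.2917 - (-3)·1.6667) / (9) = 0.1297
  w = (7 - (1)·1.2917 - (-1)·0.1297) / (3) = 1.9460

0.1297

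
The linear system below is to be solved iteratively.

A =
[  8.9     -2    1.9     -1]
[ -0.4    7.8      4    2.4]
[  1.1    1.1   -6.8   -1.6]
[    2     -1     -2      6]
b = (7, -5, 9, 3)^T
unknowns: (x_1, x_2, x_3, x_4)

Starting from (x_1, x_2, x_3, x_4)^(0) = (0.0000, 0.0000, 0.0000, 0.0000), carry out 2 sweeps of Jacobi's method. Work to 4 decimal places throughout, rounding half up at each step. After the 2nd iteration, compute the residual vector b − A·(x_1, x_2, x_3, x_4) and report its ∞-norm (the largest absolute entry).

Iteration 1:
  x_1 = (7 - (-2)·0.0000 - (1.9)·0.0000 - (-1)·0.0000) / (8.9) = 0.7865
  x_2 = (-5 - (-0.4)·0.0000 - (4)·0.0000 - (2.4)·0.0000) / (7.8) = -0.6410
  x_3 = (9 - (1.1)·0.0000 - (1.1)·0.0000 - (-1.6)·0.0000) / (-6.8) = -1.3235
  x_4 = (3 - (2)·0.0000 - (-1)·0.0000 - (-2)·0.0000) / (6) = 0.5000
Iteration 2:
  x_1 = (7 - (-2)·-0.6410 - (1.9)·-1.3235 - (-1)·0.5000) / (8.9) = 0.9812
  x_2 = (-5 - (-0.4)·0.7865 - (4)·-1.3235 - (2.4)·0.5000) / (7.8) = -0.0758
  x_3 = (9 - (1.1)·0.7865 - (1.1)·-0.6410 - (-1.6)·0.5000) / (-6.8) = -1.4176
  x_4 = (3 - (2)·0.7865 - (-1)·-0.6410 - (-2)·-1.3235) / (6) = -0.3102
Residual b − A·x = (0.4990, 2.3986, -2.1319, -0.0122); ∞-norm = 2.3986

2.3986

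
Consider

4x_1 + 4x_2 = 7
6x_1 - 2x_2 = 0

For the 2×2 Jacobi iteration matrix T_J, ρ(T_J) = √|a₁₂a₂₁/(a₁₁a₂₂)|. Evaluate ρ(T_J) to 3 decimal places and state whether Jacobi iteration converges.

a₁₂a₂₁/(a₁₁a₂₂) = (4)·(6) / ((4)·(-2)) = -3.000000
ρ = √|-3.000000| = √3.000000 = 1.732
ρ > 1, so Jacobi diverges

1.732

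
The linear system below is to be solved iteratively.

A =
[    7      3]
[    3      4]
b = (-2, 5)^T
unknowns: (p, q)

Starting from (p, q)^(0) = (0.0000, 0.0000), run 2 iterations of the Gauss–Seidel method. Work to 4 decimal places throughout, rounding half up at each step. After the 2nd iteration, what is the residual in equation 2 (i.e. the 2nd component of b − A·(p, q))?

-0.0001

Iteration 1:
  p = (-2 - (3)·0.0000) / (7) = -0.2857
  q = (5 - (3)·-0.2857) / (4) = 1.4643
Iteration 2:
  p = (-2 - (3)·1.4643) / (7) = -0.9133
  q = (5 - (3)·-0.9133) / (4) = 1.9350
Residual b − A·x = (-1.4119, -0.0001)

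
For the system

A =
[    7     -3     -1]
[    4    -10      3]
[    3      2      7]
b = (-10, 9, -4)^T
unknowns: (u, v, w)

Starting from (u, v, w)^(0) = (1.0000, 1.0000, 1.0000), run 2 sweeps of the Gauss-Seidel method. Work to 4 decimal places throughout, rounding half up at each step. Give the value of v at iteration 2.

Iteration 1:
  u = (-10 - (-3)·1.0000 - (-1)·1.0000) / (7) = -0.8571
  v = (9 - (4)·-0.8571 - (3)·1.0000) / (-10) = -0.9428
  w = (-4 - (3)·-0.8571 - (2)·-0.9428) / (7) = 0.0653
Iteration 2:
  u = (-10 - (-3)·-0.9428 - (-1)·0.0653) / (7) = -1.8233
  v = (9 - (4)·-1.8233 - (3)·0.0653) / (-10) = -1.6097
  w = (-4 - (3)·-1.8233 - (2)·-1.6097) / (7) = 0.6699

-1.6097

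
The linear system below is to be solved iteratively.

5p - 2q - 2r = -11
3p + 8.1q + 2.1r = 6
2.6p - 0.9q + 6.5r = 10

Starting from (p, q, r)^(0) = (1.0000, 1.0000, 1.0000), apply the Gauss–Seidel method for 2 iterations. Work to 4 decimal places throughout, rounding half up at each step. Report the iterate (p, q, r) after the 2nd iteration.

(-0.9052, 0.4961, 1.9692)

Iteration 1:
  p = (-11 - (-2)·1.0000 - (-2)·1.0000) / (5) = -1.4000
  q = (6 - (3)·-1.4000 - (2.1)·1.0000) / (8.1) = 1.0000
  r = (10 - (2.6)·-1.4000 - (-0.9)·1.0000) / (6.5) = 2.2369
Iteration 2:
  p = (-11 - (-2)·1.0000 - (-2)·2.2369) / (5) = -0.9052
  q = (6 - (3)·-0.9052 - (2.1)·2.2369) / (8.1) = 0.4961
  r = (10 - (2.6)·-0.9052 - (-0.9)·0.4961) / (6.5) = 1.9692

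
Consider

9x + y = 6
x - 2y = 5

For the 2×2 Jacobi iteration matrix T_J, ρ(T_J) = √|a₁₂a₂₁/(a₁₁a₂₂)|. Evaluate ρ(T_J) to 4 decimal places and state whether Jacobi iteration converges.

0.2357

a₁₂a₂₁/(a₁₁a₂₂) = (1)·(1) / ((9)·(-2)) = -0.055556
ρ = √|-0.055556| = √0.055556 = 0.2357
ρ < 1, so Jacobi converges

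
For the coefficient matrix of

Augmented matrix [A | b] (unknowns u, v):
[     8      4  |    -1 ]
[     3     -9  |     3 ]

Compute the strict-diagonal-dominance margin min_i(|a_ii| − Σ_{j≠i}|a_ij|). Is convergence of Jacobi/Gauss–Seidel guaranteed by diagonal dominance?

4

row 1: |8| − (4) = 4
row 2: |-9| − (3) = 6
minimum over rows = 4 → strictly diagonally dominant (convergence guaranteed)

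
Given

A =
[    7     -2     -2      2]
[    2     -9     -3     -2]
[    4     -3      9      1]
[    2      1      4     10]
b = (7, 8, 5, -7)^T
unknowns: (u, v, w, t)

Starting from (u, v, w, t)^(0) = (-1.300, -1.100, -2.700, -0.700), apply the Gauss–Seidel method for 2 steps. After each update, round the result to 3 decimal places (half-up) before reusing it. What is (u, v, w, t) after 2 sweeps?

Iteration 1:
  u = (7 - (-2)·-1.100 - (-2)·-2.700 - (2)·-0.700) / (7) = 0.114
  v = (8 - (2)·0.114 - (-3)·-2.700 - (-2)·-0.700) / (-9) = 0.192
  w = (5 - (4)·0.114 - (-3)·0.192 - (1)·-0.700) / (9) = 0.647
  t = (-7 - (2)·0.114 - (1)·0.192 - (4)·0.647) / (10) = -1.001
Iteration 2:
  u = (7 - (-2)·0.192 - (-2)·0.647 - (2)·-1.001) / (7) = 1.526
  v = (8 - (2)·1.526 - (-3)·0.647 - (-2)·-1.001) / (-9) = -0.543
  w = (5 - (4)·1.526 - (-3)·-0.543 - (1)·-1.001) / (9) = -0.192
  t = (-7 - (2)·1.526 - (1)·-0.543 - (4)·-0.192) / (10) = -0.874

(1.526, -0.543, -0.192, -0.874)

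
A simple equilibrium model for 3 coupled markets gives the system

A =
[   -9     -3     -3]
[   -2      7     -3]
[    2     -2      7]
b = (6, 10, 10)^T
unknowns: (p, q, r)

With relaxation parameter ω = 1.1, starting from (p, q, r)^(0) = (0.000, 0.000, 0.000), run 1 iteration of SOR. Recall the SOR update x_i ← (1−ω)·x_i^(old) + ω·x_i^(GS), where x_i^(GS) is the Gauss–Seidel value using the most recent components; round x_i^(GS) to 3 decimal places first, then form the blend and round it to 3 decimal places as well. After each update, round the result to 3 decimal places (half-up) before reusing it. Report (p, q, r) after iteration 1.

Iteration 1:
  p: GS value = (6 - (-3)·0.000 - (-3)·0.000) / (-9) = -0.667;  p ← (1−ω)·0.000 + ω·-0.667 = -0.734
  q: GS value = (10 - (-2)·-0.734 - (-3)·0.000) / (7) = 1.219;  q ← (1−ω)·0.000 + ω·1.219 = 1.341
  r: GS value = (10 - (2)·-0.734 - (-2)·1.341) / (7) = 2.021;  r ← (1−ω)·0.000 + ω·2.021 = 2.223

(-0.734, 1.341, 2.223)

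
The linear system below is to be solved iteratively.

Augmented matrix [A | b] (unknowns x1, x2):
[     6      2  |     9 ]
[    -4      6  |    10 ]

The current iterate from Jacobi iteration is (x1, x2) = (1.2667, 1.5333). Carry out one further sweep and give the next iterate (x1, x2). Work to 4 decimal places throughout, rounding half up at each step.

One sweep:
  x1 = (9 - (2)·1.5333) / (6) = 0.9889
  x2 = (10 - (-4)·1.2667) / (6) = 2.5111

(0.9889, 2.5111)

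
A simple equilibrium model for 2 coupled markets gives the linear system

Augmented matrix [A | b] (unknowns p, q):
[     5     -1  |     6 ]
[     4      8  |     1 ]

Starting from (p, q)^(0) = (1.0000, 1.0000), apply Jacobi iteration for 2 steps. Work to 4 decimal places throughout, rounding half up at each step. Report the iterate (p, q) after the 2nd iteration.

(1.1250, -0.5750)

Iteration 1:
  p = (6 - (-1)·1.0000) / (5) = 1.4000
  q = (1 - (4)·1.0000) / (8) = -0.3750
Iteration 2:
  p = (6 - (-1)·-0.3750) / (5) = 1.1250
  q = (1 - (4)·1.4000) / (8) = -0.5750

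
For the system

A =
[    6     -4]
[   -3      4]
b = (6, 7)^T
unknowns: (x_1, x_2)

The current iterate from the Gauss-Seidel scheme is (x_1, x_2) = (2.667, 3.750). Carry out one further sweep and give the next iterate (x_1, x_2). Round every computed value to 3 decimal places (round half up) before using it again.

One sweep:
  x_1 = (6 - (-4)·3.750) / (6) = 3.500
  x_2 = (7 - (-3)·3.500) / (4) = 4.375

(3.500, 4.375)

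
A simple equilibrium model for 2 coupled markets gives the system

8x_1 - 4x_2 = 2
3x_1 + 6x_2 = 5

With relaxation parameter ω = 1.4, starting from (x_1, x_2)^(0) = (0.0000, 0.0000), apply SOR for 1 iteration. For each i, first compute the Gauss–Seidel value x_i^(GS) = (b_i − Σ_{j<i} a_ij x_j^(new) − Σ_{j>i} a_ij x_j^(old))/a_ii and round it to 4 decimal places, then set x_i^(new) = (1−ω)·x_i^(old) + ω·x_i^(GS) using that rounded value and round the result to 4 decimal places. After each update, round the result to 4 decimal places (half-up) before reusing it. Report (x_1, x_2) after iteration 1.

(0.3500, 0.9216)

Iteration 1:
  x_1: GS value = (2 - (-4)·0.0000) / (8) = 0.2500;  x_1 ← (1−ω)·0.0000 + ω·0.2500 = 0.3500
  x_2: GS value = (5 - (3)·0.3500) / (6) = 0.6583;  x_2 ← (1−ω)·0.0000 + ω·0.6583 = 0.9216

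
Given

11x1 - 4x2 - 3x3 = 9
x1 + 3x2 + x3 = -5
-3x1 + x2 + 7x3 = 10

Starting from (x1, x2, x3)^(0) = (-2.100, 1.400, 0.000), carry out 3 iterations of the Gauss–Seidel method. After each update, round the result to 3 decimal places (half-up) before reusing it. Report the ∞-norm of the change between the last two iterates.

Iteration 1:
  x1 = (9 - (-4)·1.400 - (-3)·0.000) / (11) = 1.327
  x2 = (-5 - (1)·1.327 - (1)·0.000) / (3) = -2.109
  x3 = (10 - (-3)·1.327 - (1)·-2.109) / (7) = 2.299
Iteration 2:
  x1 = (9 - (-4)·-2.109 - (-3)·2.299) / (11) = 0.678
  x2 = (-5 - (1)·0.678 - (1)·2.299) / (3) = -2.659
  x3 = (10 - (-3)·0.678 - (1)·-2.659) / (7) = 2.099
Iteration 3:
  x1 = (9 - (-4)·-2.659 - (-3)·2.099) / (11) = 0.424
  x2 = (-5 - (1)·0.424 - (1)·2.099) / (3) = -2.508
  x3 = (10 - (-3)·0.424 - (1)·-2.508) / (7) = 1.969
Change: (-0.254, 0.151, -0.130) → max |·| = 0.254

0.254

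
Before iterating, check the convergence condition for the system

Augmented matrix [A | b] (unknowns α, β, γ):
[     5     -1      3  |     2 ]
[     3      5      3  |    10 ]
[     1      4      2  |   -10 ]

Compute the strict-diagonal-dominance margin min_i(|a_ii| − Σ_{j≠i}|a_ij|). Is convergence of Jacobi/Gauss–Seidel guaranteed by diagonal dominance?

-3

row 1: |5| − (1+3) = 1
row 2: |5| − (3+3) = -1
row 3: |2| − (1+4) = -3
minimum over rows = -3 → not strictly diagonally dominant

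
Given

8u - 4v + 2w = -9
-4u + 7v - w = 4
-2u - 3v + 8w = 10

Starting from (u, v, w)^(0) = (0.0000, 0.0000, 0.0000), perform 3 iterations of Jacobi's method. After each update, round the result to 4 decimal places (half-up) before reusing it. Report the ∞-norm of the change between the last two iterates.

Iteration 1:
  u = (-9 - (-4)·0.0000 - (2)·0.0000) / (8) = -1.1250
  v = (4 - (-4)·0.0000 - (-1)·0.0000) / (7) = 0.5714
  w = (10 - (-2)·0.0000 - (-3)·0.0000) / (8) = 1.2500
Iteration 2:
  u = (-9 - (-4)·0.5714 - (2)·1.2500) / (8) = -1.1518
  v = (4 - (-4)·-1.1250 - (-1)·1.2500) / (7) = 0.1071
  w = (10 - (-2)·-1.1250 - (-3)·0.5714) / (8) = 1.1830
Iteration 3:
  u = (-9 - (-4)·0.1071 - (2)·1.1830) / (8) = -1.3672
  v = (4 - (-4)·-1.1518 - (-1)·1.1830) / (7) = 0.0823
  w = (10 - (-2)·-1.1518 - (-3)·0.1071) / (8) = 1.0022
Change: (-0.2154, -0.0248, -0.1808) → max |·| = 0.2154

0.2154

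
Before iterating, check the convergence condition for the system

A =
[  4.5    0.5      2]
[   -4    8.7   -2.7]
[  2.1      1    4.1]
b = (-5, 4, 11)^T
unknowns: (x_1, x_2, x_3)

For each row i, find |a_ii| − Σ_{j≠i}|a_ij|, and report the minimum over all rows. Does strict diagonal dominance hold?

1

row 1: |4.5| − (0.5+2) = 2
row 2: |8.7| − (4+2.7) = 2
row 3: |4.1| − (2.1+1) = 1
minimum over rows = 1 → strictly diagonally dominant (convergence guaranteed)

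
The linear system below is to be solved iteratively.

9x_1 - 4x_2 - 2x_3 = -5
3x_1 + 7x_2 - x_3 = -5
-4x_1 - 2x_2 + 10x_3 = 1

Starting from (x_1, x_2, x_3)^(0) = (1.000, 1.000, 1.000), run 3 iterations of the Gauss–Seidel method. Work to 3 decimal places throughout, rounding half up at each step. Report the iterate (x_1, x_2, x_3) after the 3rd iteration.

(-0.781, -0.423, -0.297)

Iteration 1:
  x_1 = (-5 - (-4)·1.000 - (-2)·1.000) / (9) = 0.111
  x_2 = (-5 - (3)·0.111 - (-1)·1.000) / (7) = -0.619
  x_3 = (1 - (-4)·0.111 - (-2)·-0.619) / (10) = 0.021
Iteration 2:
  x_1 = (-5 - (-4)·-0.619 - (-2)·0.021) / (9) = -0.826
  x_2 = (-5 - (3)·-0.826 - (-1)·0.021) / (7) = -0.357
  x_3 = (1 - (-4)·-0.826 - (-2)·-0.357) / (10) = -0.302
Iteration 3:
  x_1 = (-5 - (-4)·-0.357 - (-2)·-0.302) / (9) = -0.781
  x_2 = (-5 - (3)·-0.781 - (-1)·-0.302) / (7) = -0.423
  x_3 = (1 - (-4)·-0.781 - (-2)·-0.423) / (10) = -0.297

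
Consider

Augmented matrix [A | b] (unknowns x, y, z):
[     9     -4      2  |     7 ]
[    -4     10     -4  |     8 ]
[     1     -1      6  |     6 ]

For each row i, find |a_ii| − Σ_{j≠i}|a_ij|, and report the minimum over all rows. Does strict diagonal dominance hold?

row 1: |9| − (4+2) = 3
row 2: |10| − (4+4) = 2
row 3: |6| − (1+1) = 4
minimum over rows = 2 → strictly diagonally dominant (convergence guaranteed)

2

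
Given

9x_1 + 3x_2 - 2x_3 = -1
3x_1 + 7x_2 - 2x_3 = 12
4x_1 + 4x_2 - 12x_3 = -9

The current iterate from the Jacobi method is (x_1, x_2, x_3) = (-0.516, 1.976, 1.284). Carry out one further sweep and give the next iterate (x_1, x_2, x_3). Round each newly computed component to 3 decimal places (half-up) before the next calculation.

One sweep:
  x_1 = (-1 - (3)·1.976 - (-2)·1.284) / (9) = -0.484
  x_2 = (12 - (3)·-0.516 - (-2)·1.284) / (7) = 2.302
  x_3 = (-9 - (4)·-0.516 - (4)·1.976) / (-12) = 1.237

(-0.484, 2.302, 1.237)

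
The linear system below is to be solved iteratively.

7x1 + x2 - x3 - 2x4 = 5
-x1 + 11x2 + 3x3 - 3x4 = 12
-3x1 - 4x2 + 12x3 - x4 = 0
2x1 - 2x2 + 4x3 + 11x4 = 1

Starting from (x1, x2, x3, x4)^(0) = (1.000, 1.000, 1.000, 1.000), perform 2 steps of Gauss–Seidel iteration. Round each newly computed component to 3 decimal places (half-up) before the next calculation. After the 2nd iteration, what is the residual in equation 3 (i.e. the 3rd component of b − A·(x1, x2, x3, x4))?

0.123

Iteration 1:
  x1 = (5 - (1)·1.000 - (-1)·1.000 - (-2)·1.000) / (7) = 1.000
  x2 = (12 - (-1)·1.000 - (3)·1.000 - (-3)·1.000) / (11) = 1.182
  x3 = (0 - (-3)·1.000 - (-4)·1.182 - (-1)·1.000) / (12) = 0.727
  x4 = (1 - (2)·1.000 - (-2)·1.182 - (4)·0.727) / (11) = -0.140
Iteration 2:
  x1 = (5 - (1)·1.182 - (-1)·0.727 - (-2)·-0.140) / (7) = 0.609
  x2 = (12 - (-1)·0.609 - (3)·0.727 - (-3)·-0.140) / (11) = 0.910
  x3 = (0 - (-3)·0.609 - (-4)·0.910 - (-1)·-0.140) / (12) = 0.444
  x4 = (1 - (2)·0.609 - (-2)·0.910 - (4)·0.444) / (11) = -0.016
Residual b − A·x = (0.239, 1.219, 0.123, 0.002)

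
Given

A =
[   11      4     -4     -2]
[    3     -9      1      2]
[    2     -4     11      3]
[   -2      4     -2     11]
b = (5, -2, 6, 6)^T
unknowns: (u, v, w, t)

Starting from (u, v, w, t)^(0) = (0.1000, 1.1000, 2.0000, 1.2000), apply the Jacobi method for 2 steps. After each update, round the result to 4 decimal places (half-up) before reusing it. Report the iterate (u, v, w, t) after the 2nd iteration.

(0.4979, 0.7394, 0.4905, 0.5657)

Iteration 1:
  u = (5 - (4)·1.1000 - (-4)·2.0000 - (-2)·1.2000) / (11) = 1.0000
  v = (-2 - (3)·0.1000 - (1)·2.0000 - (2)·1.2000) / (-9) = 0.7444
  w = (6 - (2)·0.1000 - (-4)·1.1000 - (3)·1.2000) / (11) = 0.6000
  t = (6 - (-2)·0.1000 - (4)·1.1000 - (-2)·2.0000) / (11) = 0.5273
Iteration 2:
  u = (5 - (4)·0.7444 - (-4)·0.6000 - (-2)·0.5273) / (11) = 0.4979
  v = (-2 - (3)·1.0000 - (1)·0.6000 - (2)·0.5273) / (-9) = 0.7394
  w = (6 - (2)·1.0000 - (-4)·0.7444 - (3)·0.5273) / (11) = 0.4905
  t = (6 - (-2)·1.0000 - (4)·0.7444 - (-2)·0.6000) / (11) = 0.5657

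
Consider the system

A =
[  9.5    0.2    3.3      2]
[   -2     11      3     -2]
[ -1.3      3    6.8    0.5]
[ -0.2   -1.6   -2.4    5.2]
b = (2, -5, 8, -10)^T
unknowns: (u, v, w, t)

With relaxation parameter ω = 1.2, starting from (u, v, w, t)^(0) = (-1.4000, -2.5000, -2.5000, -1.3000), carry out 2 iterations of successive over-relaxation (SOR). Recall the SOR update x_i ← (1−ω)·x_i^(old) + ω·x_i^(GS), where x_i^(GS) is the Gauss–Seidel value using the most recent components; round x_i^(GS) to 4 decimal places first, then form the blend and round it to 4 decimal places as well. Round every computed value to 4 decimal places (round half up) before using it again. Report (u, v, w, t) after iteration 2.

(-0.8639, -1.6817, 1.7510, -1.8957)

Iteration 1:
  u: GS value = (2 - (0.2)·-2.5000 - (3.3)·-2.5000 - (2)·-1.3000) / (9.5) = 1.4053;  u ← (1−ω)·-1.4000 + ω·1.4053 = 1.9664
  v: GS value = (-5 - (-2)·1.9664 - (3)·-2.5000 - (-2)·-1.3000) / (11) = 0.3484;  v ← (1−ω)·-2.5000 + ω·0.3484 = 0.9181
  w: GS value = (8 - (-1.3)·1.9664 - (3)·0.9181 - (0.5)·-1.3000) / (6.8) = 1.2429;  w ← (1−ω)·-2.5000 + ω·1.2429 = 1.9915
  t: GS value = (-10 - (-0.2)·1.9664 - (-1.6)·0.9181 - (-2.4)·1.9915) / (5.2) = -0.6458;  t ← (1−ω)·-1.3000 + ω·-0.6458 = -0.5150
Iteration 2:
  u: GS value = (2 - (0.2)·0.9181 - (3.3)·1.9915 - (2)·-0.5150) / (9.5) = -0.3922;  u ← (1−ω)·1.9664 + ω·-0.3922 = -0.8639
  v: GS value = (-5 - (-2)·-0.8639 - (3)·1.9915 - (-2)·-0.5150) / (11) = -1.2484;  v ← (1−ω)·0.9181 + ω·-1.2484 = -1.6817
  w: GS value = (8 - (-1.3)·-0.8639 - (3)·-1.6817 - (0.5)·-0.5150) / (6.8) = 1.7911;  w ← (1−ω)·1.9915 + ω·1.7911 = 1.7510
  t: GS value = (-10 - (-0.2)·-0.8639 - (-1.6)·-1.6817 - (-2.4)·1.7510) / (5.2) = -1.6656;  t ← (1−ω)·-0.5150 + ω·-1.6656 = -1.8957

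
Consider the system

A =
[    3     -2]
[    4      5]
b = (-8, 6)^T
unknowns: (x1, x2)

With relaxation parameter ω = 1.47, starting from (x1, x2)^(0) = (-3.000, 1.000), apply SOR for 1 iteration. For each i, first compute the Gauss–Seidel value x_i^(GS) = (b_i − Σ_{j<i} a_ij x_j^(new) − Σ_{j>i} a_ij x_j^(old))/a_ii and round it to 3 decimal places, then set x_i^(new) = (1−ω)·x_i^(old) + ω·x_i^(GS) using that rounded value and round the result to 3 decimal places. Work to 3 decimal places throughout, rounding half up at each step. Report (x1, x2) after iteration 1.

(-1.530, 3.093)

Iteration 1:
  x1: GS value = (-8 - (-2)·1.000) / (3) = -2.000;  x1 ← (1−ω)·-3.000 + ω·-2.000 = -1.530
  x2: GS value = (6 - (4)·-1.530) / (5) = 2.424;  x2 ← (1−ω)·1.000 + ω·2.424 = 3.093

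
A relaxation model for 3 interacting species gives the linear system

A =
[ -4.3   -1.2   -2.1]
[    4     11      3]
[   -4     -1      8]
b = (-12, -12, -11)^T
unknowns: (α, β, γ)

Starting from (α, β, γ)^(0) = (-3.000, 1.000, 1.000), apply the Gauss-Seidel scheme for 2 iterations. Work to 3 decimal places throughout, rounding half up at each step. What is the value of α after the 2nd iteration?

3.682

Iteration 1:
  α = (-12 - (-1.2)·1.000 - (-2.1)·1.000) / (-4.3) = 2.023
  β = (-12 - (4)·2.023 - (3)·1.000) / (11) = -2.099
  γ = (-11 - (-4)·2.023 - (-1)·-2.099) / (8) = -0.626
Iteration 2:
  α = (-12 - (-1.2)·-2.099 - (-2.1)·-0.626) / (-4.3) = 3.682
  β = (-12 - (4)·3.682 - (3)·-0.626) / (11) = -2.259
  γ = (-11 - (-4)·3.682 - (-1)·-2.259) / (8) = 0.184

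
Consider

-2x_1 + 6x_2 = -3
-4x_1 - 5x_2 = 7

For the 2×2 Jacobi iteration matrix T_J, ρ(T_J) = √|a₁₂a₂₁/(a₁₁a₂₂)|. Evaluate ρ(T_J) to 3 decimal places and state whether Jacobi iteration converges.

a₁₂a₂₁/(a₁₁a₂₂) = (6)·(-4) / ((-2)·(-5)) = -2.400000
ρ = √|-2.400000| = √2.400000 = 1.549
ρ > 1, so Jacobi diverges

1.549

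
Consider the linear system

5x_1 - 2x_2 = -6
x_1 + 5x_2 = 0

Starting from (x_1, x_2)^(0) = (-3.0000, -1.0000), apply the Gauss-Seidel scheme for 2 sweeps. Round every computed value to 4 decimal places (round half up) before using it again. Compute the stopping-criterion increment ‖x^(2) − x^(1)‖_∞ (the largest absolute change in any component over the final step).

Iteration 1:
  x_1 = (-6 - (-2)·-1.0000) / (5) = -1.6000
  x_2 = (0 - (1)·-1.6000) / (5) = 0.3200
Iteration 2:
  x_1 = (-6 - (-2)·0.3200) / (5) = -1.0720
  x_2 = (0 - (1)·-1.0720) / (5) = 0.2144
Change: (0.5280, -0.1056) → max |·| = 0.5280

0.5280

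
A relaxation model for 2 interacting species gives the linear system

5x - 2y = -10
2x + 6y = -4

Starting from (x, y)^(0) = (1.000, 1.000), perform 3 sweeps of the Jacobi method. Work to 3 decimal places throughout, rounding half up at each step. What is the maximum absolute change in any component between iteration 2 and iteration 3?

Iteration 1:
  x = (-10 - (-2)·1.000) / (5) = -1.600
  y = (-4 - (2)·1.000) / (6) = -1.000
Iteration 2:
  x = (-10 - (-2)·-1.000) / (5) = -2.400
  y = (-4 - (2)·-1.600) / (6) = -0.133
Iteration 3:
  x = (-10 - (-2)·-0.133) / (5) = -2.053
  y = (-4 - (2)·-2.400) / (6) = 0.133
Change: (0.347, 0.266) → max |·| = 0.347

0.347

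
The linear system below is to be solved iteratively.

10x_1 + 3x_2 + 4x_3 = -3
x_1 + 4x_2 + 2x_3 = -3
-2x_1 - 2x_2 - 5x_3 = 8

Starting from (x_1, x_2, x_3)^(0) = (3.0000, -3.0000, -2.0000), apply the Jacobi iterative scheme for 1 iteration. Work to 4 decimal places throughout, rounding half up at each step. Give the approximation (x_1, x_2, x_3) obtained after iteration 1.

(1.4000, -0.5000, -1.6000)

Iteration 1:
  x_1 = (-3 - (3)·-3.0000 - (4)·-2.0000) / (10) = 1.4000
  x_2 = (-3 - (1)·3.0000 - (2)·-2.0000) / (4) = -0.5000
  x_3 = (8 - (-2)·3.0000 - (-2)·-3.0000) / (-5) = -1.6000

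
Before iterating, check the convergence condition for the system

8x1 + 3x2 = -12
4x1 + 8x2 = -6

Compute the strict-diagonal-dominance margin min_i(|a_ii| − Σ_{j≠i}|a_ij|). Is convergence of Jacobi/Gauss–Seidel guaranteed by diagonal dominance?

row 1: |8| − (3) = 5
row 2: |8| − (4) = 4
minimum over rows = 4 → strictly diagonally dominant (convergence guaranteed)

4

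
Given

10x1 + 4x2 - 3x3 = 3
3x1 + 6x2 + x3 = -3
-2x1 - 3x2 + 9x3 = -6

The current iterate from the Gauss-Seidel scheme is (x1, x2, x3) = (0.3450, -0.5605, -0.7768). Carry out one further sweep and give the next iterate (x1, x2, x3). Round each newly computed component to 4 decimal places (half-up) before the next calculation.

One sweep:
  x1 = (3 - (4)·-0.5605 - (-3)·-0.7768) / (10) = 0.2912
  x2 = (-3 - (3)·0.2912 - (1)·-0.7768) / (6) = -0.5161
  x3 = (-6 - (-2)·0.2912 - (-3)·-0.5161) / (9) = -0.7740

(0.2912, -0.5161, -0.7740)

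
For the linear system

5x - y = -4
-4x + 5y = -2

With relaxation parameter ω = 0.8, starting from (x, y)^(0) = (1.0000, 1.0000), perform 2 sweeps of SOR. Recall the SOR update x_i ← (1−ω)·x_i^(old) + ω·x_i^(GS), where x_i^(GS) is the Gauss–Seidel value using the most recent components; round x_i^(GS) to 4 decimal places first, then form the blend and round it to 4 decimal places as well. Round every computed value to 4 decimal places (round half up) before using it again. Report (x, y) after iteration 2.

Iteration 1:
  x: GS value = (-4 - (-1)·1.0000) / (5) = -0.6000;  x ← (1−ω)·1.0000 + ω·-0.6000 = -0.2800
  y: GS value = (-2 - (-4)·-0.2800) / (5) = -0.6240;  y ← (1−ω)·1.0000 + ω·-0.6240 = -0.2992
Iteration 2:
  x: GS value = (-4 - (-1)·-0.2992) / (5) = -0.8598;  x ← (1−ω)·-0.2800 + ω·-0.8598 = -0.7438
  y: GS value = (-2 - (-4)·-0.7438) / (5) = -0.9950;  y ← (1−ω)·-0.2992 + ω·-0.9950 = -0.8558

(-0.7438, -0.8558)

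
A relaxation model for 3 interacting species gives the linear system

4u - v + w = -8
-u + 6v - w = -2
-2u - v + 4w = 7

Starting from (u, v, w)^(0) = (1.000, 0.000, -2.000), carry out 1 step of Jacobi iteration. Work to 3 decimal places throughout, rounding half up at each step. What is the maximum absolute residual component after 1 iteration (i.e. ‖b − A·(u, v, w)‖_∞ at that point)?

Iteration 1:
  u = (-8 - (-1)·0.000 - (1)·-2.000) / (4) = -1.500
  v = (-2 - (-1)·1.000 - (-1)·-2.000) / (6) = -0.500
  w = (7 - (-2)·1.000 - (-1)·0.000) / (4) = 2.250
Residual b − A·x = (-4.750, 1.750, -5.500); ∞-norm = 5.500

5.500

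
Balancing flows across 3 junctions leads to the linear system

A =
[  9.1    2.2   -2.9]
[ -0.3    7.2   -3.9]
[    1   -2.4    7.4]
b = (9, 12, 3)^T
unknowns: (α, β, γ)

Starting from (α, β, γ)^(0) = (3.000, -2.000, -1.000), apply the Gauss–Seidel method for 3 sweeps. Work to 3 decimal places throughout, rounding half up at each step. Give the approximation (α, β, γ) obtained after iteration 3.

(0.796, 2.213, 1.016)

Iteration 1:
  α = (9 - (2.2)·-2.000 - (-2.9)·-1.000) / (9.1) = 1.154
  β = (12 - (-0.3)·1.154 - (-3.9)·-1.000) / (7.2) = 1.173
  γ = (3 - (1)·1.154 - (-2.4)·1.173) / (7.4) = 0.630
Iteration 2:
  α = (9 - (2.2)·1.173 - (-2.9)·0.630) / (9.1) = 0.906
  β = (12 - (-0.3)·0.906 - (-3.9)·0.630) / (7.2) = 2.046
  γ = (3 - (1)·0.906 - (-2.4)·2.046) / (7.4) = 0.947
Iteration 3:
  α = (9 - (2.2)·2.046 - (-2.9)·0.947) / (9.1) = 0.796
  β = (12 - (-0.3)·0.796 - (-3.9)·0.947) / (7.2) = 2.213
  γ = (3 - (1)·0.796 - (-2.4)·2.213) / (7.4) = 1.016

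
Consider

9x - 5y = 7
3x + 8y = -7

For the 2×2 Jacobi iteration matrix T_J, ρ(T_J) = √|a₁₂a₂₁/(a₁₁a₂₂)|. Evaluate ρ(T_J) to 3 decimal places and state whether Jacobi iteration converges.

0.456

a₁₂a₂₁/(a₁₁a₂₂) = (-5)·(3) / ((9)·(8)) = -0.208333
ρ = √|-0.208333| = √0.208333 = 0.456
ρ < 1, so Jacobi converges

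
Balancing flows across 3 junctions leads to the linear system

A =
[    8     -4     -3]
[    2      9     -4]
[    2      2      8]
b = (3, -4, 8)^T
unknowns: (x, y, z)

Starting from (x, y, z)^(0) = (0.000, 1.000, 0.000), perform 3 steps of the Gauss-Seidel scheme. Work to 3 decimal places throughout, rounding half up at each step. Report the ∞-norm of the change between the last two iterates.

0.256

Iteration 1:
  x = (3 - (-4)·1.000 - (-3)·0.000) / (8) = 0.875
  y = (-4 - (2)·0.875 - (-4)·0.000) / (9) = -0.639
  z = (8 - (2)·0.875 - (2)·-0.639) / (8) = 0.941
Iteration 2:
  x = (3 - (-4)·-0.639 - (-3)·0.941) / (8) = 0.408
  y = (-4 - (2)·0.408 - (-4)·0.941) / (9) = -0.117
  z = (8 - (2)·0.408 - (2)·-0.117) / (8) = 0.927
Iteration 3:
  x = (3 - (-4)·-0.117 - (-3)·0.927) / (8) = 0.664
  y = (-4 - (2)·0.664 - (-4)·0.927) / (9) = -0.180
  z = (8 - (2)·0.664 - (2)·-0.180) / (8) = 0.879
Change: (0.256, -0.063, -0.048) → max |·| = 0.256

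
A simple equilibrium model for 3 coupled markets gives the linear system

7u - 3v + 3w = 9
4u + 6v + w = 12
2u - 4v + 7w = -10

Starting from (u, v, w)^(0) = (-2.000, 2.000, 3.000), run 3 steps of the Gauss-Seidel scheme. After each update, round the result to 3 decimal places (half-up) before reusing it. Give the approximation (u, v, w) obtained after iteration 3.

Iteration 1:
  u = (9 - (-3)·2.000 - (3)·3.000) / (7) = 0.857
  v = (12 - (4)·0.857 - (1)·3.000) / (6) = 0.929
  w = (-10 - (2)·0.857 - (-4)·0.929) / (7) = -1.143
Iteration 2:
  u = (9 - (-3)·0.929 - (3)·-1.143) / (7) = 2.174
  v = (12 - (4)·2.174 - (1)·-1.143) / (6) = 0.741
  w = (-10 - (2)·2.174 - (-4)·0.741) / (7) = -1.626
Iteration 3:
  u = (9 - (-3)·0.741 - (3)·-1.626) / (7) = 2.300
  v = (12 - (4)·2.300 - (1)·-1.626) / (6) = 0.738
  w = (-10 - (2)·2.300 - (-4)·0.738) / (7) = -1.664

(2.300, 0.738, -1.664)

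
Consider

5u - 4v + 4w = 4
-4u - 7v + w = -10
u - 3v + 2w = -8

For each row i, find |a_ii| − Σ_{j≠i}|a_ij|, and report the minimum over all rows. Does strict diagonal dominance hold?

row 1: |5| − (4+4) = -3
row 2: |-7| − (4+1) = 2
row 3: |2| − (1+3) = -2
minimum over rows = -3 → not strictly diagonally dominant

-3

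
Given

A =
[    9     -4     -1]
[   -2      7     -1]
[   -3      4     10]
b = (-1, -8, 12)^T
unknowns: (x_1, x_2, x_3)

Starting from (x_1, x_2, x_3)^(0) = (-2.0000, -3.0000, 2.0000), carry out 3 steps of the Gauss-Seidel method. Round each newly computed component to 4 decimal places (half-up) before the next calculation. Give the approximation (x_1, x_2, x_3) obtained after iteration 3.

(-0.4337, -1.0541, 1.4915)

Iteration 1:
  x_1 = (-1 - (-4)·-3.0000 - (-1)·2.0000) / (9) = -1.2222
  x_2 = (-8 - (-2)·-1.2222 - (-1)·2.0000) / (7) = -1.2063
  x_3 = (12 - (-3)·-1.2222 - (4)·-1.2063) / (10) = 1.3159
Iteration 2:
  x_1 = (-1 - (-4)·-1.2063 - (-1)·1.3159) / (9) = -0.5010
  x_2 = (-8 - (-2)·-0.5010 - (-1)·1.3159) / (7) = -1.0980
  x_3 = (12 - (-3)·-0.5010 - (4)·-1.0980) / (10) = 1.4889
Iteration 3:
  x_1 = (-1 - (-4)·-1.0980 - (-1)·1.4889) / (9) = -0.4337
  x_2 = (-8 - (-2)·-0.4337 - (-1)·1.4889) / (7) = -1.0541
  x_3 = (12 - (-3)·-0.4337 - (4)·-1.0541) / (10) = 1.4915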